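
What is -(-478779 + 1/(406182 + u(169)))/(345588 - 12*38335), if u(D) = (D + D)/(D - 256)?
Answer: -5639616999099/1347913447424 ≈ -4.1840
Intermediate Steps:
u(D) = 2*D/(-256 + D) (u(D) = (2*D)/(-256 + D) = 2*D/(-256 + D))
-(-478779 + 1/(406182 + u(169)))/(345588 - 12*38335) = -(-478779 + 1/(406182 + 2*169/(-256 + 169)))/(345588 - 12*38335) = -(-478779 + 1/(406182 + 2*169/(-87)))/(345588 - 460020) = -(-478779 + 1/(406182 + 2*169*(-1/87)))/(-114432) = -(-478779 + 1/(406182 - 338/87))*(-1)/114432 = -(-478779 + 1/(35337496/87))*(-1)/114432 = -(-478779 + 87/35337496)*(-1)/114432 = -(-16918850997297)*(-1)/(35337496*114432) = -1*5639616999099/1347913447424 = -5639616999099/1347913447424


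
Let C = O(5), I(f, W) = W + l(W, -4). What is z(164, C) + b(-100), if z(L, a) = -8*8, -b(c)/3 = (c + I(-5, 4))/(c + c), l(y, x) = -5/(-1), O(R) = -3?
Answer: -13073/200 ≈ -65.365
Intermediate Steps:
l(y, x) = 5 (l(y, x) = -5*(-1) = 5)
I(f, W) = 5 + W (I(f, W) = W + 5 = 5 + W)
C = -3
b(c) = -3*(9 + c)/(2*c) (b(c) = -3*(c + (5 + 4))/(c + c) = -3*(c + 9)/(2*c) = -3*(9 + c)*1/(2*c) = -3*(9 + c)/(2*c))
z(L, a) = -64
z(164, C) + b(-100) = -64 + (3/2)*(-9 - 1*(-100))/(-100) = -64 + (3/2)*(-1/100)*(-9 + 100) = -64 + (3/2)*(-1/100)*91 = -64 - 273/200 = -13073/200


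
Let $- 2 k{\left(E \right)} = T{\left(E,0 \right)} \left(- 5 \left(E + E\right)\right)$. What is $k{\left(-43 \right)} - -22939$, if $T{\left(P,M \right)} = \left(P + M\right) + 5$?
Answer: $31109$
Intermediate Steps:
$T{\left(P,M \right)} = 5 + M + P$ ($T{\left(P,M \right)} = \left(M + P\right) + 5 = 5 + M + P$)
$k{\left(E \right)} = 5 E \left(5 + E\right)$ ($k{\left(E \right)} = - \frac{\left(5 + 0 + E\right) \left(- 5 \left(E + E\right)\right)}{2} = - \frac{\left(5 + E\right) \left(- 5 \cdot 2 E\right)}{2} = - \frac{\left(5 + E\right) \left(- 10 E\right)}{2} = - \frac{\left(-10\right) E \left(5 + E\right)}{2} = 5 E \left(5 + E\right)$)
$k{\left(-43 \right)} - -22939 = 5 \left(-43\right) \left(5 - 43\right) - -22939 = 5 \left(-43\right) \left(-38\right) + 22939 = 8170 + 22939 = 31109$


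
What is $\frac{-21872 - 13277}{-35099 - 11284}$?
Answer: $\frac{35149}{46383} \approx 0.7578$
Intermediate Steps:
$\frac{-21872 - 13277}{-35099 - 11284} = - \frac{35149}{-46383} = \left(-35149\right) \left(- \frac{1}{46383}\right) = \frac{35149}{46383}$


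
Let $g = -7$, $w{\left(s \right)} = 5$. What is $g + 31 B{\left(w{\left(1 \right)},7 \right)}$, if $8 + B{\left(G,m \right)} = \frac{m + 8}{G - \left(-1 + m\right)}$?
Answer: $-720$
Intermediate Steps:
$B{\left(G,m \right)} = -8 + \frac{8 + m}{1 + G - m}$ ($B{\left(G,m \right)} = -8 + \frac{m + 8}{G - \left(-1 + m\right)} = -8 + \frac{8 + m}{1 + G - m}$)
$g + 31 B{\left(w{\left(1 \right)},7 \right)} = -7 + 31 \frac{\left(-8\right) 5 + 9 \cdot 7}{1 + 5 - 7} = -7 + 31 \frac{-40 + 63}{1 + 5 - 7} = -7 + 31 \frac{1}{-1} \cdot 23 = -7 + 31 \left(\left(-1\right) 23\right) = -7 + 31 \left(-23\right) = -7 - 713 = -720$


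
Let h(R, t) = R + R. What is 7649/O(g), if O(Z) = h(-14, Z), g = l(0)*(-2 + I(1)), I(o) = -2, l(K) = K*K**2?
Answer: -7649/28 ≈ -273.18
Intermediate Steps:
l(K) = K**3
g = 0 (g = 0**3*(-2 - 2) = 0*(-4) = 0)
h(R, t) = 2*R
O(Z) = -28 (O(Z) = 2*(-14) = -28)
7649/O(g) = 7649/(-28) = 7649*(-1/28) = -7649/28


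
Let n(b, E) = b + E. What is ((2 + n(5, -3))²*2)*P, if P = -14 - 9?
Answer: -736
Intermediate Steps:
n(b, E) = E + b
P = -23
((2 + n(5, -3))²*2)*P = ((2 + (-3 + 5))²*2)*(-23) = ((2 + 2)²*2)*(-23) = (4²*2)*(-23) = (16*2)*(-23) = 32*(-23) = -736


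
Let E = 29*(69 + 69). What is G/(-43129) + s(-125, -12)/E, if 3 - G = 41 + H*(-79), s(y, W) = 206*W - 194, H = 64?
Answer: -67531975/86301129 ≈ -0.78252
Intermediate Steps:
E = 4002 (E = 29*138 = 4002)
s(y, W) = -194 + 206*W
G = 5018 (G = 3 - (41 + 64*(-79)) = 3 - (41 - 5056) = 3 - 1*(-5015) = 3 + 5015 = 5018)
G/(-43129) + s(-125, -12)/E = 5018/(-43129) + (-194 + 206*(-12))/4002 = 5018*(-1/43129) + (-194 - 2472)*(1/4002) = -5018/43129 - 2666*1/4002 = -5018/43129 - 1333/2001 = -67531975/86301129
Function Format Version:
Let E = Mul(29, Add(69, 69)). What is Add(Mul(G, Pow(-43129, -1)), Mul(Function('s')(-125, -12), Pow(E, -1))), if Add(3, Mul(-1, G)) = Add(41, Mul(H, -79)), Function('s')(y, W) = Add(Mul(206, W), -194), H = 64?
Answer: Rational(-67531975, 86301129) ≈ -0.78252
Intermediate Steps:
E = 4002 (E = Mul(29, 138) = 4002)
Function('s')(y, W) = Add(-194, Mul(206, W))
G = 5018 (G = Add(3, Mul(-1, Add(41, Mul(64, -79)))) = Add(3, Mul(-1, Add(41, -5056))) = Add(3, Mul(-1, -5015)) = Add(3, 5015) = 5018)
Add(Mul(G, Pow(-43129, -1)), Mul(Function('s')(-125, -12), Pow(E, -1))) = Add(Mul(5018, Pow(-43129, -1)), Mul(Add(-194, Mul(206, -12)), Pow(4002, -1))) = Add(Mul(5018, Rational(-1, 43129)), Mul(Add(-194, -2472), Rational(1, 4002))) = Add(Rational(-5018, 43129), Mul(-2666, Rational(1, 4002))) = Add(Rational(-5018, 43129), Rational(-1333, 2001)) = Rational(-67531975, 86301129)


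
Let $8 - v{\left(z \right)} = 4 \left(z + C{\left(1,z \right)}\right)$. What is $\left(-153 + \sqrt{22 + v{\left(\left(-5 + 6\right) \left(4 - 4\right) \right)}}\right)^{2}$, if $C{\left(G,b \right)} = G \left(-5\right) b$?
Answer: $\left(153 - \sqrt{30}\right)^{2} \approx 21763.0$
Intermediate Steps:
$C{\left(G,b \right)} = - 5 G b$
$v{\left(z \right)} = 8 + 16 z$ ($v{\left(z \right)} = 8 - 4 \left(z - 5 z\right) = 8 - 4 \left(- 4 z\right) = 8 - - 16 z = 8 + 16 z$)
$\left(-153 + \sqrt{22 + v{\left(\left(-5 + 6\right) \left(4 - 4\right) \right)}}\right)^{2} = \left(-153 + \sqrt{22 + \left(8 + 16 \left(-5 + 6\right) \left(4 - 4\right)\right)}\right)^{2} = \left(-153 + \sqrt{22 + \left(8 + 16 \cdot 1 \cdot 0\right)}\right)^{2} = \left(-153 + \sqrt{22 + \left(8 + 16 \cdot 0\right)}\right)^{2} = \left(-153 + \sqrt{22 + \left(8 + 0\right)}\right)^{2} = \left(-153 + \sqrt{22 + 8}\right)^{2} = \left(-153 + \sqrt{30}\right)^{2}$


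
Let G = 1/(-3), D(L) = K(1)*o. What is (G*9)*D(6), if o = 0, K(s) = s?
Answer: 0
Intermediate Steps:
D(L) = 0 (D(L) = 1*0 = 0)
G = -⅓ (G = 1*(-⅓) = -⅓ ≈ -0.33333)
(G*9)*D(6) = -⅓*9*0 = -3*0 = 0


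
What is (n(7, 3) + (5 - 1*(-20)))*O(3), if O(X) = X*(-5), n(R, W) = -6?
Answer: -285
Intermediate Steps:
O(X) = -5*X
(n(7, 3) + (5 - 1*(-20)))*O(3) = (-6 + (5 - 1*(-20)))*(-5*3) = (-6 + (5 + 20))*(-15) = (-6 + 25)*(-15) = 19*(-15) = -285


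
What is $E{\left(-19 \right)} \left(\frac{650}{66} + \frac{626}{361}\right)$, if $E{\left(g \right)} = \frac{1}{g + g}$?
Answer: $- \frac{137983}{452694} \approx -0.3048$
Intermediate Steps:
$E{\left(g \right)} = \frac{1}{2 g}$
$E{\left(-19 \right)} \left(\frac{650}{66} + \frac{626}{361}\right) = \frac{1}{2 \left(-19\right)} \left(\frac{650}{66} + \frac{626}{361}\right) = \frac{1}{2} \left(- \frac{1}{19}\right) \left(650 \cdot \frac{1}{66} + 626 \cdot \frac{1}{361}\right) = - \frac{\frac{325}{33} + \frac{626}{361}}{38} = \left(- \frac{1}{38}\right) \frac{137983}{11913} = - \frac{137983}{452694}$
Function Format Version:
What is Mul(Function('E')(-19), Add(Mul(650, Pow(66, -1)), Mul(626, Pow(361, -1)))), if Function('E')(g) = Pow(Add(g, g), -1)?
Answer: Rational(-137983, 452694) ≈ -0.30480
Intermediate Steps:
Function('E')(g) = Mul(Rational(1, 2), Pow(g, -1)) (Function('E')(g) = Pow(Mul(2, g), -1) = Mul(Rational(1, 2), Pow(g, -1)))
Mul(Function('E')(-19), Add(Mul(650, Pow(66, -1)), Mul(626, Pow(361, -1)))) = Mul(Mul(Rational(1, 2), Pow(-19, -1)), Add(Mul(650, Pow(66, -1)), Mul(626, Pow(361, -1)))) = Mul(Mul(Rational(1, 2), Rational(-1, 19)), Add(Mul(650, Rational(1, 66)), Mul(626, Rational(1, 361)))) = Mul(Rational(-1, 38), Add(Rational(325, 33), Rational(626, 361))) = Mul(Rational(-1, 38), Rational(137983, 11913)) = Rational(-137983, 452694)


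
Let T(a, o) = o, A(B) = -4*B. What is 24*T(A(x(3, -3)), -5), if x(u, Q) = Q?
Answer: -120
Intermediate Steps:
24*T(A(x(3, -3)), -5) = 24*(-5) = -120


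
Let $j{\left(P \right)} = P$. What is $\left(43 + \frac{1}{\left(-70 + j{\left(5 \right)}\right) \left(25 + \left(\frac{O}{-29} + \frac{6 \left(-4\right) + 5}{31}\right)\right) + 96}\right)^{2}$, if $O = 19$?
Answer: $\frac{3126974151777316}{1691224821841} \approx 1848.9$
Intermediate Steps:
$\left(43 + \frac{1}{\left(-70 + j{\left(5 \right)}\right) \left(25 + \left(\frac{O}{-29} + \frac{6 \left(-4\right) + 5}{31}\right)\right) + 96}\right)^{2} = \left(43 + \frac{1}{\left(-70 + 5\right) \left(25 + \left(\frac{19}{-29} + \frac{6 \left(-4\right) + 5}{31}\right)\right) + 96}\right)^{2} = \left(43 + \frac{1}{- 65 \left(25 + \left(19 \left(- \frac{1}{29}\right) + \left(-24 + 5\right) \frac{1}{31}\right)\right) + 96}\right)^{2} = \left(43 + \frac{1}{- 65 \left(25 - \frac{1140}{899}\right) + 96}\right)^{2} = \left(43 + \frac{1}{\left(-65\right) \frac{21335}{899} + 96}\right)^{2} = \left(43 + \frac{1}{- \frac{1386775}{899} + 96}\right)^{2} = \left(43 + \frac{1}{- \frac{1300471}{899}}\right)^{2} = \left(43 - \frac{899}{1300471}\right)^{2} = \left(\frac{55919354}{1300471}\right)^{2} = \frac{3126974151777316}{1691224821841}$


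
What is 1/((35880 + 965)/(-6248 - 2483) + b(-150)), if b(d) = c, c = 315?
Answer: 8731/2713420 ≈ 0.0032177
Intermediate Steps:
b(d) = 315
1/((35880 + 965)/(-6248 - 2483) + b(-150)) = 1/((35880 + 965)/(-6248 - 2483) + 315) = 1/(36845/(-8731) + 315) = 1/(36845*(-1/8731) + 315) = 1/(-36845/8731 + 315) = 1/(2713420/8731) = 8731/2713420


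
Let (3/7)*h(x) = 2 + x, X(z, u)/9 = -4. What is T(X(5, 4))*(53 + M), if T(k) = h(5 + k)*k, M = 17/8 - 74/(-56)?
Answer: 275007/2 ≈ 1.3750e+5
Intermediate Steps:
X(z, u) = -36 (X(z, u) = 9*(-4) = -36)
M = 193/56 (M = 17*(⅛) - 74*(-1/56) = 17/8 + 37/28 = 193/56 ≈ 3.4464)
h(x) = 14/3 + 7*x/3 (h(x) = 7*(2 + x)/3 = 14/3 + 7*x/3)
T(k) = k*(49/3 + 7*k/3) (T(k) = (14/3 + 7*(5 + k)/3)*k = (14/3 + (35/3 + 7*k/3))*k = (49/3 + 7*k/3)*k = k*(49/3 + 7*k/3))
T(X(5, 4))*(53 + M) = ((7/3)*(-36)*(7 - 36))*(53 + 193/56) = ((7/3)*(-36)*(-29))*(3161/56) = 2436*(3161/56) = 275007/2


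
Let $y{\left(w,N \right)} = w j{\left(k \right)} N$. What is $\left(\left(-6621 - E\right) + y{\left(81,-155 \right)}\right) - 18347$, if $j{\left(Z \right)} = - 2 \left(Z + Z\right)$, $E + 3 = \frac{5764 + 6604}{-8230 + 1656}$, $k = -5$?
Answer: $- \frac{907419471}{3287} \approx -2.7606 \cdot 10^{5}$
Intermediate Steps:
$E = - \frac{16045}{3287}$ ($E = -3 + \frac{5764 + 6604}{-8230 + 1656} = -3 + \frac{12368}{-6574} = -3 + 12368 \left(- \frac{1}{6574}\right) = -3 - \frac{6184}{3287} = - \frac{16045}{3287} \approx -4.8813$)
$j{\left(Z \right)} = - 4 Z$ ($j{\left(Z \right)} = - 2 \cdot 2 Z = - 4 Z$)
$y{\left(w,N \right)} = 20 N w$ ($y{\left(w,N \right)} = w \left(\left(-4\right) \left(-5\right)\right) N = w 20 N = 20 w N = 20 N w$)
$\left(\left(-6621 - E\right) + y{\left(81,-155 \right)}\right) - 18347 = \left(\left(-6621 - - \frac{16045}{3287}\right) + 20 \left(-155\right) 81\right) - 18347 = \left(\left(-6621 + \frac{16045}{3287}\right) - 251100\right) - 18347 = \left(- \frac{21747182}{3287} - 251100\right) - 18347 = - \frac{847112882}{3287} - 18347 = - \frac{907419471}{3287}$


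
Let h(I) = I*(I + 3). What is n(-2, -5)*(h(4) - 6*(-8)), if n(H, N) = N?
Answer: -380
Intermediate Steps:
h(I) = I*(3 + I)
n(-2, -5)*(h(4) - 6*(-8)) = -5*(4*(3 + 4) - 6*(-8)) = -5*(4*7 + 48) = -5*(28 + 48) = -5*76 = -380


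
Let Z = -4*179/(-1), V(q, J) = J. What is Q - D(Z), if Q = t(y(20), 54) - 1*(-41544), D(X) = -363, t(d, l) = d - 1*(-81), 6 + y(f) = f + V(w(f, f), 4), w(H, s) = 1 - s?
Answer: 42006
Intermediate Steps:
y(f) = -2 + f (y(f) = -6 + (f + 4) = -6 + (4 + f) = -2 + f)
t(d, l) = 81 + d (t(d, l) = d + 81 = 81 + d)
Z = 716 (Z = -716*(-1) = 716)
Q = 41643 (Q = (81 + (-2 + 20)) - 1*(-41544) = (81 + 18) + 41544 = 99 + 41544 = 41643)
Q - D(Z) = 41643 - 1*(-363) = 41643 + 363 = 42006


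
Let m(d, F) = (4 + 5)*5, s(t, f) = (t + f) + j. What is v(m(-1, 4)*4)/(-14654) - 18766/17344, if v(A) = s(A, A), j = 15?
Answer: -70375241/63539744 ≈ -1.1076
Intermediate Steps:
s(t, f) = 15 + f + t (s(t, f) = (t + f) + 15 = (f + t) + 15 = 15 + f + t)
m(d, F) = 45 (m(d, F) = 9*5 = 45)
v(A) = 15 + 2*A (v(A) = 15 + A + A = 15 + 2*A)
v(m(-1, 4)*4)/(-14654) - 18766/17344 = (15 + 2*(45*4))/(-14654) - 18766/17344 = (15 + 2*180)*(-1/14654) - 18766*1/17344 = (15 + 360)*(-1/14654) - 9383/8672 = 375*(-1/14654) - 9383/8672 = -375/14654 - 9383/8672 = -70375241/63539744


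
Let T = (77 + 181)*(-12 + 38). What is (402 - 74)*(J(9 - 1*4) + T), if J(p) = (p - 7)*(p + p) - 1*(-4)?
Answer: 2194976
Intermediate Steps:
T = 6708 (T = 258*26 = 6708)
J(p) = 4 + 2*p*(-7 + p) (J(p) = (-7 + p)*(2*p) + 4 = 2*p*(-7 + p) + 4 = 4 + 2*p*(-7 + p))
(402 - 74)*(J(9 - 1*4) + T) = (402 - 74)*((4 - 14*(9 - 1*4) + 2*(9 - 1*4)**2) + 6708) = 328*((4 - 14*(9 - 4) + 2*(9 - 4)**2) + 6708) = 328*((4 - 14*5 + 2*5**2) + 6708) = 328*((4 - 70 + 2*25) + 6708) = 328*((4 - 70 + 50) + 6708) = 328*(-16 + 6708) = 328*6692 = 2194976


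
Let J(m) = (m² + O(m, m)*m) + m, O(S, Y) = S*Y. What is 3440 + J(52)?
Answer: 146804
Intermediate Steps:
J(m) = m + m² + m³ (J(m) = (m² + (m*m)*m) + m = (m² + m²*m) + m = (m² + m³) + m = m + m² + m³)
3440 + J(52) = 3440 + 52*(1 + 52 + 52²) = 3440 + 52*(1 + 52 + 2704) = 3440 + 52*2757 = 3440 + 143364 = 146804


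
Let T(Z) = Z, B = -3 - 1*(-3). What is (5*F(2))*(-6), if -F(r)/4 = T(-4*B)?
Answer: 0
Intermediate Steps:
B = 0 (B = -3 + 3 = 0)
F(r) = 0 (F(r) = -(-16)*0 = -4*0 = 0)
(5*F(2))*(-6) = (5*0)*(-6) = 0*(-6) = 0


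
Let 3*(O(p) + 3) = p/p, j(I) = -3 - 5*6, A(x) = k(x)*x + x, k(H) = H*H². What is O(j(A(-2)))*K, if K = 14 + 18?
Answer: -256/3 ≈ -85.333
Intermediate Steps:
K = 32
k(H) = H³
A(x) = x + x⁴ (A(x) = x³*x + x = x⁴ + x = x + x⁴)
j(I) = -33 (j(I) = -3 - 30 = -33)
O(p) = -8/3 (O(p) = -3 + (p/p)/3 = -3 + (⅓)*1 = -3 + ⅓ = -8/3)
O(j(A(-2)))*K = -8/3*32 = -256/3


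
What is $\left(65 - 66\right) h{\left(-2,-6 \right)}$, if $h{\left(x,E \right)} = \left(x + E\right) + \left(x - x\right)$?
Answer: $8$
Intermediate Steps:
$h{\left(x,E \right)} = E + x$ ($h{\left(x,E \right)} = \left(E + x\right) + 0 = E + x$)
$\left(65 - 66\right) h{\left(-2,-6 \right)} = \left(65 - 66\right) \left(-6 - 2\right) = \left(-1\right) \left(-8\right) = 8$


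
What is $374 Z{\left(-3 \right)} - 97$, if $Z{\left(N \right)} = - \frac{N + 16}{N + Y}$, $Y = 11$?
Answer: $- \frac{2819}{4} \approx -704.75$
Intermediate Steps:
$Z{\left(N \right)} = - \frac{16 + N}{11 + N}$ ($Z{\left(N \right)} = - \frac{N + 16}{N + 11} = - \frac{16 + N}{11 + N}$)
$374 Z{\left(-3 \right)} - 97 = 374 \frac{-16 - -3}{11 - 3} - 97 = 374 \frac{-16 + 3}{8} - 97 = 374 \cdot \frac{1}{8} \left(-13\right) - 97 = 374 \left(- \frac{13}{8}\right) - 97 = - \frac{2431}{4} - 97 = - \frac{2819}{4}$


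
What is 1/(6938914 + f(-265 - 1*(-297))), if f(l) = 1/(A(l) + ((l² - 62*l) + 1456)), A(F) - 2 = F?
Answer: 530/3677624421 ≈ 1.4411e-7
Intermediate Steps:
A(F) = 2 + F
f(l) = 1/(1458 + l² - 61*l) (f(l) = 1/((2 + l) + ((l² - 62*l) + 1456)) = 1/((2 + l) + (1456 + l² - 62*l)) = 1/(1458 + l² - 61*l))
1/(6938914 + f(-265 - 1*(-297))) = 1/(6938914 + 1/(1458 + (-265 - 1*(-297))² - 61*(-265 - 1*(-297)))) = 1/(6938914 + 1/(1458 + (-265 + 297)² - 61*(-265 + 297))) = 1/(6938914 + 1/(1458 + 32² - 61*32)) = 1/(6938914 + 1/(1458 + 1024 - 1952)) = 1/(6938914 + 1/530) = 1/(3677624421/530) = 530/3677624421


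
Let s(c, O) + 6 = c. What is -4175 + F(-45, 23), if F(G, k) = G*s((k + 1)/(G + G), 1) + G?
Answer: -3938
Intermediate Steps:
s(c, O) = -6 + c
F(G, k) = G + G*(-6 + (1 + k)/(2*G)) (F(G, k) = G*(-6 + (k + 1)/(G + G)) + G = G*(-6 + (1 + k)/((2*G))) + G = G*(-6 + (1 + k)*(1/(2*G))) + G = G*(-6 + (1 + k)/(2*G)) + G = G + G*(-6 + (1 + k)/(2*G)))
-4175 + F(-45, 23) = -4175 + (1/2 + (1/2)*23 - 5*(-45)) = -4175 + (1/2 + 23/2 + 225) = -4175 + 237 = -3938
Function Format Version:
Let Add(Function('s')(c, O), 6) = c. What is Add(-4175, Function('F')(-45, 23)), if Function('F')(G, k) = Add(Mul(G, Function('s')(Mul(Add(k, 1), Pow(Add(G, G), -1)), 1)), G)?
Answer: -3938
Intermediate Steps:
Function('s')(c, O) = Add(-6, c)
Function('F')(G, k) = Add(G, Mul(G, Add(-6, Mul(Rational(1, 2), Pow(G, -1), Add(1, k))))) (Function('F')(G, k) = Add(Mul(G, Add(-6, Mul(Add(k, 1), Pow(Add(G, G), -1)))), G) = Add(Mul(G, Add(-6, Mul(Add(1, k), Pow(Mul(2, G), -1)))), G) = Add(Mul(G, Add(-6, Mul(Add(1, k), Mul(Rational(1, 2), Pow(G, -1))))), G) = Add(Mul(G, Add(-6, Mul(Rational(1, 2), Pow(G, -1), Add(1, k)))), G) = Add(G, Mul(G, Add(-6, Mul(Rational(1, 2), Pow(G, -1), Add(1, k))))))
Add(-4175, Function('F')(-45, 23)) = Add(-4175, Add(Rational(1, 2), Mul(Rational(1, 2), 23), Mul(-5, -45))) = Add(-4175, Add(Rational(1, 2), Rational(23, 2), 225)) = Add(-4175, 237) = -3938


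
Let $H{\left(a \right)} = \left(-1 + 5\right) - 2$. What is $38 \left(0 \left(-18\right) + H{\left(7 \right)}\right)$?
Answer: $76$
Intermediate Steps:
$H{\left(a \right)} = 2$ ($H{\left(a \right)} = 4 - 2 = 2$)
$38 \left(0 \left(-18\right) + H{\left(7 \right)}\right) = 38 \left(0 \left(-18\right) + 2\right) = 38 \left(0 + 2\right) = 38 \cdot 2 = 76$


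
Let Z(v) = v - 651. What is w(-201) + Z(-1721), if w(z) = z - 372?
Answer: -2945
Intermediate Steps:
Z(v) = -651 + v
w(z) = -372 + z
w(-201) + Z(-1721) = (-372 - 201) + (-651 - 1721) = -573 - 2372 = -2945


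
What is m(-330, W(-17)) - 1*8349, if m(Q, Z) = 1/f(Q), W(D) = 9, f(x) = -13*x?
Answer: -35817209/4290 ≈ -8349.0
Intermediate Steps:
m(Q, Z) = -1/(13*Q) (m(Q, Z) = 1/(-13*Q) = -1/(13*Q))
m(-330, W(-17)) - 1*8349 = -1/13/(-330) - 1*8349 = -1/13*(-1/330) - 8349 = 1/4290 - 8349 = -35817209/4290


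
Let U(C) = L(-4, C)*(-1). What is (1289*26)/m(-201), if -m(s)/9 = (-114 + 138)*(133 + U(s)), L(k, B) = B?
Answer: -16757/36072 ≈ -0.46454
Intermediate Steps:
U(C) = -C (U(C) = C*(-1) = -C)
m(s) = -28728 + 216*s (m(s) = -9*(-114 + 138)*(133 - s) = -216*(133 - s) = -9*(3192 - 24*s) = -28728 + 216*s)
(1289*26)/m(-201) = (1289*26)/(-28728 + 216*(-201)) = 33514/(-28728 - 43416) = 33514/(-72144) = 33514*(-1/72144) = -16757/36072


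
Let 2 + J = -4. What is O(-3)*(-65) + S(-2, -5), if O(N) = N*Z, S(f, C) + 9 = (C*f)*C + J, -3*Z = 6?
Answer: -455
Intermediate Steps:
J = -6 (J = -2 - 4 = -6)
Z = -2 (Z = -⅓*6 = -2)
S(f, C) = -15 + f*C² (S(f, C) = -9 + ((C*f)*C - 6) = -9 + (f*C² - 6) = -9 + (-6 + f*C²) = -15 + f*C²)
O(N) = -2*N (O(N) = N*(-2) = -2*N)
O(-3)*(-65) + S(-2, -5) = -2*(-3)*(-65) + (-15 - 2*(-5)²) = 6*(-65) + (-15 - 2*25) = -390 + (-15 - 50) = -390 - 65 = -455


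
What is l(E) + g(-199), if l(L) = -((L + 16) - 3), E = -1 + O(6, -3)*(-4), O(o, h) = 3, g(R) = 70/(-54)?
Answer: -35/27 ≈ -1.2963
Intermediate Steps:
g(R) = -35/27 (g(R) = 70*(-1/54) = -35/27)
E = -13 (E = -1 + 3*(-4) = -1 - 12 = -13)
l(L) = -13 - L (l(L) = -((16 + L) - 3) = -(13 + L) = -13 - L)
l(E) + g(-199) = (-13 - 1*(-13)) - 35/27 = (-13 + 13) - 35/27 = 0 - 35/27 = -35/27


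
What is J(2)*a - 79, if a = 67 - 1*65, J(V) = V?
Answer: -75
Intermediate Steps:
a = 2 (a = 67 - 65 = 2)
J(2)*a - 79 = 2*2 - 79 = 4 - 79 = -75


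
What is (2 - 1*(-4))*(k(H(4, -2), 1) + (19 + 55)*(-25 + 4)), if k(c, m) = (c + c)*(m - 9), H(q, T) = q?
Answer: -9708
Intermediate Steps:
k(c, m) = 2*c*(-9 + m) (k(c, m) = (2*c)*(-9 + m) = 2*c*(-9 + m))
(2 - 1*(-4))*(k(H(4, -2), 1) + (19 + 55)*(-25 + 4)) = (2 - 1*(-4))*(2*4*(-9 + 1) + (19 + 55)*(-25 + 4)) = (2 + 4)*(2*4*(-8) + 74*(-21)) = 6*(-64 - 1554) = 6*(-1618) = -9708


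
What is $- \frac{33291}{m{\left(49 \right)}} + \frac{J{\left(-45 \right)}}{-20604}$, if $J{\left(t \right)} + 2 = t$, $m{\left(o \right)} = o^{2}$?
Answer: $- \frac{685814917}{49470204} \approx -13.863$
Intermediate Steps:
$J{\left(t \right)} = -2 + t$
$- \frac{33291}{m{\left(49 \right)}} + \frac{J{\left(-45 \right)}}{-20604} = - \frac{33291}{49^{2}} + \frac{-2 - 45}{-20604} = - \frac{33291}{2401} - - \frac{47}{20604} = \left(-33291\right) \frac{1}{2401} + \frac{47}{20604} = - \frac{33291}{2401} + \frac{47}{20604} = - \frac{685814917}{49470204}$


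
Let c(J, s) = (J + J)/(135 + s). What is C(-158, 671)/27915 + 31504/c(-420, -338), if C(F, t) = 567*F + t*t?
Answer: 212890577/27915 ≈ 7626.4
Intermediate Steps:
c(J, s) = 2*J/(135 + s) (c(J, s) = (2*J)/(135 + s) = 2*J/(135 + s))
C(F, t) = t² + 567*F (C(F, t) = 567*F + t² = t² + 567*F)
C(-158, 671)/27915 + 31504/c(-420, -338) = (671² + 567*(-158))/27915 + 31504/((2*(-420)/(135 - 338))) = (450241 - 89586)*(1/27915) + 31504/((2*(-420)/(-203))) = 360655*(1/27915) + 31504/((2*(-420)*(-1/203))) = 72131/5583 + 31504/(120/29) = 72131/5583 + 31504*(29/120) = 72131/5583 + 114202/15 = 212890577/27915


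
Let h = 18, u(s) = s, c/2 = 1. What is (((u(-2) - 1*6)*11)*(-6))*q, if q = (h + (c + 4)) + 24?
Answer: 25344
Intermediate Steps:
c = 2 (c = 2*1 = 2)
q = 48 (q = (18 + (2 + 4)) + 24 = (18 + 6) + 24 = 24 + 24 = 48)
(((u(-2) - 1*6)*11)*(-6))*q = (((-2 - 1*6)*11)*(-6))*48 = (((-2 - 6)*11)*(-6))*48 = (-8*11*(-6))*48 = -88*(-6)*48 = 528*48 = 25344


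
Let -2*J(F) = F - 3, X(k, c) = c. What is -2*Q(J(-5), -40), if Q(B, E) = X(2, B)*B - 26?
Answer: 20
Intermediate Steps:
J(F) = 3/2 - F/2 (J(F) = -(F - 3)/2 = -(-3 + F)/2 = 3/2 - F/2)
Q(B, E) = -26 + B**2 (Q(B, E) = B*B - 26 = B**2 - 26 = -26 + B**2)
-2*Q(J(-5), -40) = -2*(-26 + (3/2 - 1/2*(-5))**2) = -2*(-26 + (3/2 + 5/2)**2) = -2*(-26 + 4**2) = -2*(-26 + 16) = -2*(-10) = 20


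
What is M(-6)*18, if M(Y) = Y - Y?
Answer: 0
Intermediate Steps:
M(Y) = 0
M(-6)*18 = 0*18 = 0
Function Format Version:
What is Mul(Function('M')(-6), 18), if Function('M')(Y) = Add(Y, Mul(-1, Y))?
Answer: 0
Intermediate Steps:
Function('M')(Y) = 0
Mul(Function('M')(-6), 18) = Mul(0, 18) = 0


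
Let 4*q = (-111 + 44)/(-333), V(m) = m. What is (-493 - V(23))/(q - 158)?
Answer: 687312/210389 ≈ 3.2669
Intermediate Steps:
q = 67/1332 (q = ((-111 + 44)/(-333))/4 = (-67*(-1/333))/4 = (¼)*(67/333) = 67/1332 ≈ 0.050300)
(-493 - V(23))/(q - 158) = (-493 - 1*23)/(67/1332 - 158) = (-493 - 23)/(-210389/1332) = -516*(-1332/210389) = 687312/210389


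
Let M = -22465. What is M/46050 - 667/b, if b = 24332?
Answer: -57733373/112048860 ≈ -0.51525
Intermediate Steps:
M/46050 - 667/b = -22465/46050 - 667/24332 = -22465*1/46050 - 667*1/24332 = -4493/9210 - 667/24332 = -57733373/112048860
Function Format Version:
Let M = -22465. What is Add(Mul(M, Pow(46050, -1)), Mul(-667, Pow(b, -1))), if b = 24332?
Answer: Rational(-57733373, 112048860) ≈ -0.51525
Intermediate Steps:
Add(Mul(M, Pow(46050, -1)), Mul(-667, Pow(b, -1))) = Add(Mul(-22465, Pow(46050, -1)), Mul(-667, Pow(24332, -1))) = Add(Mul(-22465, Rational(1, 46050)), Mul(-667, Rational(1, 24332))) = Add(Rational(-4493, 9210), Rational(-667, 24332)) = Rational(-57733373, 112048860)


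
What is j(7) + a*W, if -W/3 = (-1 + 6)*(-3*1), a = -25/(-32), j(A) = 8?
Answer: 1381/32 ≈ 43.156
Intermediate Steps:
a = 25/32 (a = -25*(-1/32) = 25/32 ≈ 0.78125)
W = 45 (W = -3*(-1 + 6)*(-3*1) = -15*(-3) = -3*(-15) = 45)
j(7) + a*W = 8 + (25/32)*45 = 8 + 1125/32 = 1381/32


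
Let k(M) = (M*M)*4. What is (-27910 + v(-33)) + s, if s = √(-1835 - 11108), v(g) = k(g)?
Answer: -23554 + 43*I*√7 ≈ -23554.0 + 113.77*I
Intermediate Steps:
k(M) = 4*M² (k(M) = M²*4 = 4*M²)
v(g) = 4*g²
s = 43*I*√7 (s = √(-12943) = 43*I*√7 ≈ 113.77*I)
(-27910 + v(-33)) + s = (-27910 + 4*(-33)²) + 43*I*√7 = (-27910 + 4*1089) + 43*I*√7 = (-27910 + 4356) + 43*I*√7 = -23554 + 43*I*√7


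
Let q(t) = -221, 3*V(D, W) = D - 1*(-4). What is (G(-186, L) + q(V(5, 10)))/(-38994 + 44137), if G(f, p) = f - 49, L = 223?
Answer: -456/5143 ≈ -0.088664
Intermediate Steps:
V(D, W) = 4/3 + D/3 (V(D, W) = (D - 1*(-4))/3 = (D + 4)/3 = (4 + D)/3 = 4/3 + D/3)
G(f, p) = -49 + f
(G(-186, L) + q(V(5, 10)))/(-38994 + 44137) = ((-49 - 186) - 221)/(-38994 + 44137) = (-235 - 221)/5143 = -456*1/5143 = -456/5143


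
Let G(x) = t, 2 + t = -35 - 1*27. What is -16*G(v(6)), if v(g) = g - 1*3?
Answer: 1024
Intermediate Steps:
v(g) = -3 + g (v(g) = g - 3 = -3 + g)
t = -64 (t = -2 + (-35 - 1*27) = -2 + (-35 - 27) = -2 - 62 = -64)
G(x) = -64
-16*G(v(6)) = -16*(-64) = 1024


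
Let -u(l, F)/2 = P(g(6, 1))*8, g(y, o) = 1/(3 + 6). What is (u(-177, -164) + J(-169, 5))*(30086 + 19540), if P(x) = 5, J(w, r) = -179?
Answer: -12853134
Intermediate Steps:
g(y, o) = ⅑ (g(y, o) = 1/9 = ⅑)
u(l, F) = -80 (u(l, F) = -10*8 = -2*40 = -80)
(u(-177, -164) + J(-169, 5))*(30086 + 19540) = (-80 - 179)*(30086 + 19540) = -259*49626 = -12853134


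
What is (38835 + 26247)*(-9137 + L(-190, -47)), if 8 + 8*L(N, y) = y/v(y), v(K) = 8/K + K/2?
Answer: -2646429073131/4450 ≈ -5.9470e+8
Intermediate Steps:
v(K) = K/2 + 8/K (v(K) = 8/K + K*(½) = 8/K + K/2 = K/2 + 8/K)
L(N, y) = -1 + y/(8*(y/2 + 8/y)) (L(N, y) = -1 + (y/(y/2 + 8/y))/8 = -1 + y/(8*(y/2 + 8/y)))
(38835 + 26247)*(-9137 + L(-190, -47)) = (38835 + 26247)*(-9137 + (-64 - 3*(-47)²)/(4*(16 + (-47)²))) = 65082*(-9137 + (-64 - 3*2209)/(4*(16 + 2209))) = 65082*(-9137 + (¼)*(-64 - 6627)/2225) = 65082*(-9137 + (¼)*(1/2225)*(-6691)) = 65082*(-9137 - 6691/8900) = 65082*(-81325991/8900) = -2646429073131/4450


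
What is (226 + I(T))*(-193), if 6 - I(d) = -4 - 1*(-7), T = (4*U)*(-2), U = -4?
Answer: -44197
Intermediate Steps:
T = 32 (T = (4*(-4))*(-2) = -16*(-2) = 32)
I(d) = 3 (I(d) = 6 - (-4 - 1*(-7)) = 6 - (-4 + 7) = 6 - 1*3 = 6 - 3 = 3)
(226 + I(T))*(-193) = (226 + 3)*(-193) = 229*(-193) = -44197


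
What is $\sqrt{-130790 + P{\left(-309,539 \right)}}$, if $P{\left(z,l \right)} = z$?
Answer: $i \sqrt{131099} \approx 362.08 i$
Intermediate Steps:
$\sqrt{-130790 + P{\left(-309,539 \right)}} = \sqrt{-130790 - 309} = \sqrt{-131099} = i \sqrt{131099}$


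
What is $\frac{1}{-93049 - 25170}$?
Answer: $- \frac{1}{118219} \approx -8.4589 \cdot 10^{-6}$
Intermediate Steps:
$\frac{1}{-93049 - 25170} = \frac{1}{-118219} = - \frac{1}{118219}$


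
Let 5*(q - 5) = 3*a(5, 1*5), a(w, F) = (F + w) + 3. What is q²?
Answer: 4096/25 ≈ 163.84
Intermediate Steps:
a(w, F) = 3 + F + w
q = 64/5 (q = 5 + (3*(3 + 1*5 + 5))/5 = 5 + (3*(3 + 5 + 5))/5 = 5 + (3*13)/5 = 5 + (⅕)*39 = 5 + 39/5 = 64/5 ≈ 12.800)
q² = (64/5)² = 4096/25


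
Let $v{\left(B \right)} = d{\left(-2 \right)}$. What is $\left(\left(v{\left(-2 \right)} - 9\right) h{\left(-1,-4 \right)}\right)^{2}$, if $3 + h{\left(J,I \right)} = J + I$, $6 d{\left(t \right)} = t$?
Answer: $\frac{50176}{9} \approx 5575.1$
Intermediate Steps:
$d{\left(t \right)} = \frac{t}{6}$
$v{\left(B \right)} = - \frac{1}{3}$ ($v{\left(B \right)} = \frac{1}{6} \left(-2\right) = - \frac{1}{3}$)
$h{\left(J,I \right)} = -3 + I + J$ ($h{\left(J,I \right)} = -3 + \left(J + I\right) = -3 + \left(I + J\right) = -3 + I + J$)
$\left(\left(v{\left(-2 \right)} - 9\right) h{\left(-1,-4 \right)}\right)^{2} = \left(\left(- \frac{1}{3} - 9\right) \left(-3 - 4 - 1\right)\right)^{2} = \left(\left(- \frac{28}{3}\right) \left(-8\right)\right)^{2} = \left(\frac{224}{3}\right)^{2} = \frac{50176}{9}$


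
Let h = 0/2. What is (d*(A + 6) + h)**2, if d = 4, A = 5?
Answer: 1936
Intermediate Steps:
h = 0 (h = 0*(1/2) = 0)
(d*(A + 6) + h)**2 = (4*(5 + 6) + 0)**2 = (4*11 + 0)**2 = (44 + 0)**2 = 44**2 = 1936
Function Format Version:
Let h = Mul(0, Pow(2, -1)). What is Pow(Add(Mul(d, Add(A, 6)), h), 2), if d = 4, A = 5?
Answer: 1936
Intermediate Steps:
h = 0 (h = Mul(0, Rational(1, 2)) = 0)
Pow(Add(Mul(d, Add(A, 6)), h), 2) = Pow(Add(Mul(4, Add(5, 6)), 0), 2) = Pow(Add(Mul(4, 11), 0), 2) = Pow(Add(44, 0), 2) = Pow(44, 2) = 1936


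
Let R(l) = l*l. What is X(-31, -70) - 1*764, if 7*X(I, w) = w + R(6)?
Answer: -5382/7 ≈ -768.86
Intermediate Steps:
R(l) = l²
X(I, w) = 36/7 + w/7 (X(I, w) = (w + 6²)/7 = (w + 36)/7 = (36 + w)/7 = 36/7 + w/7)
X(-31, -70) - 1*764 = (36/7 + (⅐)*(-70)) - 1*764 = (36/7 - 10) - 764 = -34/7 - 764 = -5382/7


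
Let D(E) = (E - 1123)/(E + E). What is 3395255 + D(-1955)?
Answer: 6637725064/1955 ≈ 3.3953e+6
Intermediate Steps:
D(E) = (-1123 + E)/(2*E) (D(E) = (-1123 + E)/((2*E)) = (-1123 + E)*(1/(2*E)) = (-1123 + E)/(2*E))
3395255 + D(-1955) = 3395255 + (1/2)*(-1123 - 1955)/(-1955) = 3395255 + (1/2)*(-1/1955)*(-3078) = 3395255 + 1539/1955 = 6637725064/1955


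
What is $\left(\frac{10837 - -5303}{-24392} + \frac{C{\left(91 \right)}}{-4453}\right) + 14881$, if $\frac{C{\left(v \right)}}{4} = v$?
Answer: $\frac{404064349587}{27154394} \approx 14880.0$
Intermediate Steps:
$C{\left(v \right)} = 4 v$
$\left(\frac{10837 - -5303}{-24392} + \frac{C{\left(91 \right)}}{-4453}\right) + 14881 = \left(\frac{10837 - -5303}{-24392} + \frac{4 \cdot 91}{-4453}\right) + 14881 = \left(\left(10837 + 5303\right) \left(- \frac{1}{24392}\right) + 364 \left(- \frac{1}{4453}\right)\right) + 14881 = \left(16140 \left(- \frac{1}{24392}\right) - \frac{364}{4453}\right) + 14881 = \left(- \frac{4035}{6098} - \frac{364}{4453}\right) + 14881 = - \frac{20187527}{27154394} + 14881 = \frac{404064349587}{27154394}$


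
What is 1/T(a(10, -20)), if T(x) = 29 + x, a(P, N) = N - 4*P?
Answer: -1/31 ≈ -0.032258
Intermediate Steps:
1/T(a(10, -20)) = 1/(29 + (-20 - 4*10)) = 1/(29 + (-20 - 40)) = 1/(29 - 60) = 1/(-31) = -1/31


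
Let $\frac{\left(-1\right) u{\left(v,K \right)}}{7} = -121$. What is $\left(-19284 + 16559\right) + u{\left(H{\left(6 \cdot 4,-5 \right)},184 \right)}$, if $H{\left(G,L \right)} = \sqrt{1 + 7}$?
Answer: $-1878$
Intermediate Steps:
$H{\left(G,L \right)} = 2 \sqrt{2}$ ($H{\left(G,L \right)} = \sqrt{8} = 2 \sqrt{2}$)
$u{\left(v,K \right)} = 847$ ($u{\left(v,K \right)} = \left(-7\right) \left(-121\right) = 847$)
$\left(-19284 + 16559\right) + u{\left(H{\left(6 \cdot 4,-5 \right)},184 \right)} = \left(-19284 + 16559\right) + 847 = -2725 + 847 = -1878$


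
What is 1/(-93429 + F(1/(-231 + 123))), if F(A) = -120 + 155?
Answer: -1/93394 ≈ -1.0707e-5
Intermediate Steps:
F(A) = 35
1/(-93429 + F(1/(-231 + 123))) = 1/(-93429 + 35) = 1/(-93394) = -1/93394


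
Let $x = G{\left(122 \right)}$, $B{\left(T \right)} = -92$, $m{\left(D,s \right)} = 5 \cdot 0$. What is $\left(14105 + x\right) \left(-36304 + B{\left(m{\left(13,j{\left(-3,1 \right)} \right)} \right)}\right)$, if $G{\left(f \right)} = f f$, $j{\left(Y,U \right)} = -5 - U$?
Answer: $-1055083644$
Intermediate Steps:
$m{\left(D,s \right)} = 0$
$G{\left(f \right)} = f^{2}$
$x = 14884$ ($x = 122^{2} = 14884$)
$\left(14105 + x\right) \left(-36304 + B{\left(m{\left(13,j{\left(-3,1 \right)} \right)} \right)}\right) = \left(14105 + 14884\right) \left(-36304 - 92\right) = 28989 \left(-36396\right) = -1055083644$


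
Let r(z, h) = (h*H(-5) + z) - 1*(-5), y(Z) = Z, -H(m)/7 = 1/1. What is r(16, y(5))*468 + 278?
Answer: -6274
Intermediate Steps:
H(m) = -7 (H(m) = -7/1 = -7)
r(z, h) = 5 + z - 7*h (r(z, h) = (h*(-7) + z) - 1*(-5) = (-7*h + z) + 5 = (z - 7*h) + 5 = 5 + z - 7*h)
r(16, y(5))*468 + 278 = (5 + 16 - 7*5)*468 + 278 = (5 + 16 - 35)*468 + 278 = -14*468 + 278 = -6552 + 278 = -6274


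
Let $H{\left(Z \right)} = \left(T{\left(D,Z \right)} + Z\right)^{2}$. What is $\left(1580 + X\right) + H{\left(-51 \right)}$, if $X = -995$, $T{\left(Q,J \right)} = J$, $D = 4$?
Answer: $10989$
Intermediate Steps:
$H{\left(Z \right)} = 4 Z^{2}$ ($H{\left(Z \right)} = \left(Z + Z\right)^{2} = \left(2 Z\right)^{2} = 4 Z^{2}$)
$\left(1580 + X\right) + H{\left(-51 \right)} = \left(1580 - 995\right) + 4 \left(-51\right)^{2} = 585 + 4 \cdot 2601 = 585 + 10404 = 10989$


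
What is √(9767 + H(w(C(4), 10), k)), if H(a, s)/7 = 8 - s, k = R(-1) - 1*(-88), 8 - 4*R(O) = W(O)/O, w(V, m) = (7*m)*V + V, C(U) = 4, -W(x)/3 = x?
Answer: √36751/2 ≈ 95.853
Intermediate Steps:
W(x) = -3*x
w(V, m) = V + 7*V*m (w(V, m) = 7*V*m + V = V + 7*V*m)
R(O) = 11/4 (R(O) = 2 - (-3*O)/(4*O) = 2 - ¼*(-3) = 2 + ¾ = 11/4)
k = 363/4 (k = 11/4 - 1*(-88) = 11/4 + 88 = 363/4 ≈ 90.750)
H(a, s) = 56 - 7*s (H(a, s) = 7*(8 - s) = 56 - 7*s)
√(9767 + H(w(C(4), 10), k)) = √(9767 + (56 - 7*363/4)) = √(9767 + (56 - 2541/4)) = √(9767 - 2317/4) = √(36751/4) = √36751/2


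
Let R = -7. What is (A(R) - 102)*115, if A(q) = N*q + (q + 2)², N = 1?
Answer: -9660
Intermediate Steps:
A(q) = q + (2 + q)² (A(q) = 1*q + (q + 2)² = q + (2 + q)²)
(A(R) - 102)*115 = ((-7 + (2 - 7)²) - 102)*115 = ((-7 + (-5)²) - 102)*115 = ((-7 + 25) - 102)*115 = (18 - 102)*115 = -84*115 = -9660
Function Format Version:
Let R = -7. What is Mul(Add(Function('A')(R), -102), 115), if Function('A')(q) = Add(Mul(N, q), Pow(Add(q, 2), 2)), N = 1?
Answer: -9660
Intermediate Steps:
Function('A')(q) = Add(q, Pow(Add(2, q), 2)) (Function('A')(q) = Add(Mul(1, q), Pow(Add(q, 2), 2)) = Add(q, Pow(Add(2, q), 2)))
Mul(Add(Function('A')(R), -102), 115) = Mul(Add(Add(-7, Pow(Add(2, -7), 2)), -102), 115) = Mul(Add(Add(-7, Pow(-5, 2)), -102), 115) = Mul(Add(Add(-7, 25), -102), 115) = Mul(Add(18, -102), 115) = Mul(-84, 115) = -9660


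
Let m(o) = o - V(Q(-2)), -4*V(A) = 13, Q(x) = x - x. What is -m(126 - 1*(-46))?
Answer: -701/4 ≈ -175.25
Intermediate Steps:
Q(x) = 0
V(A) = -13/4 (V(A) = -¼*13 = -13/4)
m(o) = 13/4 + o (m(o) = o - 1*(-13/4) = o + 13/4 = 13/4 + o)
-m(126 - 1*(-46)) = -(13/4 + (126 - 1*(-46))) = -(13/4 + (126 + 46)) = -(13/4 + 172) = -1*701/4 = -701/4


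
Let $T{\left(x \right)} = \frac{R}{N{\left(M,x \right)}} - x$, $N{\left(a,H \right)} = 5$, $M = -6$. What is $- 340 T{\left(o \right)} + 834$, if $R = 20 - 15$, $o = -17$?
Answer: $-5286$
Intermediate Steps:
$R = 5$ ($R = 20 - 15 = 5$)
$T{\left(x \right)} = 1 - x$ ($T{\left(x \right)} = \frac{5}{5} - x = 5 \cdot \frac{1}{5} - x = 1 - x$)
$- 340 T{\left(o \right)} + 834 = - 340 \left(1 - -17\right) + 834 = - 340 \left(1 + 17\right) + 834 = \left(-340\right) 18 + 834 = -6120 + 834 = -5286$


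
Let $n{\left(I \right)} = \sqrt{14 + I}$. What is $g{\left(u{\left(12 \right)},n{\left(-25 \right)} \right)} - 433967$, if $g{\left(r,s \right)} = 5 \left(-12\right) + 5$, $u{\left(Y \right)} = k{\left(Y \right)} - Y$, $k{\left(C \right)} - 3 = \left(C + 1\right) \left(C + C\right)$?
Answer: $-434022$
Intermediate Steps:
$k{\left(C \right)} = 3 + 2 C \left(1 + C\right)$ ($k{\left(C \right)} = 3 + \left(C + 1\right) \left(C + C\right) = 3 + \left(1 + C\right) 2 C = 3 + 2 C \left(1 + C\right)$)
$u{\left(Y \right)} = 3 + Y + 2 Y^{2}$ ($u{\left(Y \right)} = \left(3 + 2 Y + 2 Y^{2}\right) - Y = 3 + Y + 2 Y^{2}$)
$g{\left(r,s \right)} = -55$ ($g{\left(r,s \right)} = -60 + 5 = -55$)
$g{\left(u{\left(12 \right)},n{\left(-25 \right)} \right)} - 433967 = -55 - 433967 = -434022$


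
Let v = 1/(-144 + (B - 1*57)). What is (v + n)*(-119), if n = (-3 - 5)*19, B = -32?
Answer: 4214623/233 ≈ 18089.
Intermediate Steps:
n = -152 (n = -8*19 = -152)
v = -1/233 (v = 1/(-144 + (-32 - 1*57)) = 1/(-144 + (-32 - 57)) = 1/(-144 - 89) = 1/(-233) = -1/233 ≈ -0.0042918)
(v + n)*(-119) = (-1/233 - 152)*(-119) = -35417/233*(-119) = 4214623/233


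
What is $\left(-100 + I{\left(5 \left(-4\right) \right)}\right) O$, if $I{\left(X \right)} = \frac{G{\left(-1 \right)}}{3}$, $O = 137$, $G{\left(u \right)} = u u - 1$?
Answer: $-13700$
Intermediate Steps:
$G{\left(u \right)} = -1 + u^{2}$ ($G{\left(u \right)} = u^{2} - 1 = -1 + u^{2}$)
$I{\left(X \right)} = 0$ ($I{\left(X \right)} = \frac{-1 + \left(-1\right)^{2}}{3} = \left(-1 + 1\right) \frac{1}{3} = 0 \cdot \frac{1}{3} = 0$)
$\left(-100 + I{\left(5 \left(-4\right) \right)}\right) O = \left(-100 + 0\right) 137 = \left(-100\right) 137 = -13700$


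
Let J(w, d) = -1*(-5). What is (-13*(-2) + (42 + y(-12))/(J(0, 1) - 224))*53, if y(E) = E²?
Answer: 97308/73 ≈ 1333.0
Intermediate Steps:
J(w, d) = 5
(-13*(-2) + (42 + y(-12))/(J(0, 1) - 224))*53 = (-13*(-2) + (42 + (-12)²)/(5 - 224))*53 = (26 + (42 + 144)/(-219))*53 = (26 + 186*(-1/219))*53 = (26 - 62/73)*53 = (1836/73)*53 = 97308/73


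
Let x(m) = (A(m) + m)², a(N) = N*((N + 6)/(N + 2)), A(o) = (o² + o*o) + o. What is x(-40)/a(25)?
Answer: 10513152/31 ≈ 3.3913e+5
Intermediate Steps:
A(o) = o + 2*o² (A(o) = (o² + o²) + o = 2*o² + o = o + 2*o²)
a(N) = N*(6 + N)/(2 + N) (a(N) = N*((6 + N)/(2 + N)) = N*(6 + N)/(2 + N))
x(m) = (m + m*(1 + 2*m))² (x(m) = (m*(1 + 2*m) + m)² = (m + m*(1 + 2*m))²)
x(-40)/a(25) = (4*(-40)²*(1 - 40)²)/((25*(6 + 25)/(2 + 25))) = (4*1600*(-39)²)/((25*31/27)) = (4*1600*1521)/((25*(1/27)*31)) = 9734400/(775/27) = 9734400*(27/775) = 10513152/31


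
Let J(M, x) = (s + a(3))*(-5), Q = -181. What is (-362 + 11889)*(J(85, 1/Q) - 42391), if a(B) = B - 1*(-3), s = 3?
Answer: -489159772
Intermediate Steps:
a(B) = 3 + B (a(B) = B + 3 = 3 + B)
J(M, x) = -45 (J(M, x) = (3 + (3 + 3))*(-5) = (3 + 6)*(-5) = 9*(-5) = -45)
(-362 + 11889)*(J(85, 1/Q) - 42391) = (-362 + 11889)*(-45 - 42391) = 11527*(-42436) = -489159772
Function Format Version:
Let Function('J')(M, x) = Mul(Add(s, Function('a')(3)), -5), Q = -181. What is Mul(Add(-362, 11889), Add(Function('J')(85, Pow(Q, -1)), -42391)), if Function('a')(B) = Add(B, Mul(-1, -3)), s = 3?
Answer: -489159772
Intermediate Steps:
Function('a')(B) = Add(3, B) (Function('a')(B) = Add(B, 3) = Add(3, B))
Function('J')(M, x) = -45 (Function('J')(M, x) = Mul(Add(3, Add(3, 3)), -5) = Mul(Add(3, 6), -5) = Mul(9, -5) = -45)
Mul(Add(-362, 11889), Add(Function('J')(85, Pow(Q, -1)), -42391)) = Mul(Add(-362, 11889), Add(-45, -42391)) = Mul(11527, -42436) = -489159772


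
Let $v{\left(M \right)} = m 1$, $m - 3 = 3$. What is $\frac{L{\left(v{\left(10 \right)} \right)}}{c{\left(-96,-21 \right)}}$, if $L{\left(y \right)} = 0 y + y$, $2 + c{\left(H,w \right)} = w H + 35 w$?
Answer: $\frac{6}{1279} \approx 0.0046912$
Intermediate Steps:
$c{\left(H,w \right)} = -2 + 35 w + H w$ ($c{\left(H,w \right)} = -2 + \left(w H + 35 w\right) = -2 + \left(H w + 35 w\right) = -2 + \left(35 w + H w\right) = -2 + 35 w + H w$)
$m = 6$ ($m = 3 + 3 = 6$)
$v{\left(M \right)} = 6$ ($v{\left(M \right)} = 6 \cdot 1 = 6$)
$L{\left(y \right)} = y$ ($L{\left(y \right)} = 0 + y = y$)
$\frac{L{\left(v{\left(10 \right)} \right)}}{c{\left(-96,-21 \right)}} = \frac{6}{-2 + 35 \left(-21\right) - -2016} = \frac{6}{-2 - 735 + 2016} = \frac{6}{1279}$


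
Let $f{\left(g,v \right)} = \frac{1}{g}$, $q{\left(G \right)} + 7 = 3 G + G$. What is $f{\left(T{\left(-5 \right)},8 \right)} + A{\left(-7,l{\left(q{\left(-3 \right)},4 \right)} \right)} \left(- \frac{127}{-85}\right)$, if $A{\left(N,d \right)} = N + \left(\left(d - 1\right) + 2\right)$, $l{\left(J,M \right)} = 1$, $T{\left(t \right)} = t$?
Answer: $- \frac{652}{85} \approx -7.6706$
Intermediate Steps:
$q{\left(G \right)} = -7 + 4 G$ ($q{\left(G \right)} = -7 + \left(3 G + G\right) = -7 + 4 G$)
$A{\left(N,d \right)} = 1 + N + d$ ($A{\left(N,d \right)} = N + \left(\left(-1 + d\right) + 2\right) = N + \left(1 + d\right) = 1 + N + d$)
$f{\left(T{\left(-5 \right)},8 \right)} + A{\left(-7,l{\left(q{\left(-3 \right)},4 \right)} \right)} \left(- \frac{127}{-85}\right) = \frac{1}{-5} + \left(1 - 7 + 1\right) \left(- \frac{127}{-85}\right) = - \frac{1}{5} - 5 \left(\left(-127\right) \left(- \frac{1}{85}\right)\right) = - \frac{1}{5} - \frac{127}{17} = - \frac{652}{85}$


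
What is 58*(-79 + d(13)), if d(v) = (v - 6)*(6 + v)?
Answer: 3132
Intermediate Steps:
d(v) = (-6 + v)*(6 + v)
58*(-79 + d(13)) = 58*(-79 + (-36 + 13**2)) = 58*(-79 + (-36 + 169)) = 58*(-79 + 133) = 58*54 = 3132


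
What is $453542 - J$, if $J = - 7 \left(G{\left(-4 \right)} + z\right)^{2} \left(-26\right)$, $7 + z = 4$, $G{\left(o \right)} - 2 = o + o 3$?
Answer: $400944$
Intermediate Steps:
$G{\left(o \right)} = 2 + 4 o$ ($G{\left(o \right)} = 2 + \left(o + o 3\right) = 2 + \left(o + 3 o\right) = 2 + 4 o$)
$z = -3$ ($z = -7 + 4 = -3$)
$J = 52598$ ($J = - 7 \left(\left(2 + 4 \left(-4\right)\right) - 3\right)^{2} \left(-26\right) = - 7 \left(\left(2 - 16\right) - 3\right)^{2} \left(-26\right) = - 7 \left(-14 - 3\right)^{2} \left(-26\right) = - 7 \left(-17\right)^{2} \left(-26\right) = \left(-7\right) 289 \left(-26\right) = \left(-2023\right) \left(-26\right) = 52598$)
$453542 - J = 453542 - 52598 = 400944$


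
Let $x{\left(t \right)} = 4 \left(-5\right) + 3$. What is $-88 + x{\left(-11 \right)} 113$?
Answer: $-2009$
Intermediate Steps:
$x{\left(t \right)} = -17$ ($x{\left(t \right)} = -20 + 3 = -17$)
$-88 + x{\left(-11 \right)} 113 = -88 - 1921 = -2009$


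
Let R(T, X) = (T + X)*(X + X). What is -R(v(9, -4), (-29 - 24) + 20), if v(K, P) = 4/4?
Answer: -2112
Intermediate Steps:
v(K, P) = 1 (v(K, P) = 4*(1/4) = 1)
R(T, X) = 2*X*(T + X) (R(T, X) = (T + X)*(2*X) = 2*X*(T + X))
-R(v(9, -4), (-29 - 24) + 20) = -2*((-29 - 24) + 20)*(1 + ((-29 - 24) + 20)) = -2*(-53 + 20)*(1 + (-53 + 20)) = -2*(-33)*(1 - 33) = -2*(-33)*(-32) = -1*2112 = -2112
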